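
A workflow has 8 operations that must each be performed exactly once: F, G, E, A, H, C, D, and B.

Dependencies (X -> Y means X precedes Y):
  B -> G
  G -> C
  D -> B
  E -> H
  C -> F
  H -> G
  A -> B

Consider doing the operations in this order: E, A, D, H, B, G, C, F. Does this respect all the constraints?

Yes

Checking each listed constraint against this order: for instance, E is in position 1 and H in position 4, so that constraint holds — and the remaining constraints check out the same way.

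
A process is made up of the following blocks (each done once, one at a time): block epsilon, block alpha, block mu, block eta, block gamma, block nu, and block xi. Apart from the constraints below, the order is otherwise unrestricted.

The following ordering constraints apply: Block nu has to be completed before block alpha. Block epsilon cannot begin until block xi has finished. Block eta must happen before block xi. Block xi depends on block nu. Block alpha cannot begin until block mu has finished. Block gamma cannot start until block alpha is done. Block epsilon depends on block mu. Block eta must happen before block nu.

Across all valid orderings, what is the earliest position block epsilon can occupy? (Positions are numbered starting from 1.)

Every block that must precede block epsilon has to come before it. Tracing all chains that end at block epsilon, those blocks are: block mu, block eta, block nu, block xi — 4 in total.
So at minimum 4 blocks come before block epsilon, putting block epsilon no earlier than position 5. That position is achievable by scheduling exactly those predecessors first.

5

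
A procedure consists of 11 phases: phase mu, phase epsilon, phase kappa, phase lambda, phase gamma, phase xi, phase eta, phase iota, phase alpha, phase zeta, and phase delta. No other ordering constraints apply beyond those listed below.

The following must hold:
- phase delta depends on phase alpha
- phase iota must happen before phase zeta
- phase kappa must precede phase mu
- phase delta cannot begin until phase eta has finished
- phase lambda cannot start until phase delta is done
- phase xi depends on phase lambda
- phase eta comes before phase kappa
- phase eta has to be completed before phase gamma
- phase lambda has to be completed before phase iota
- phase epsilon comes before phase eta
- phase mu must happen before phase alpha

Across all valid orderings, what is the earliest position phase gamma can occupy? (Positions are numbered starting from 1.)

Every phase that must precede phase gamma has to come before it. Tracing all chains that end at phase gamma, those phases are: phase epsilon, phase eta — 2 in total.
With 2 mandatory predecessors, the earliest phase gamma can sit is position 2+1 = 3, and placing just those 2 first achieves it.

3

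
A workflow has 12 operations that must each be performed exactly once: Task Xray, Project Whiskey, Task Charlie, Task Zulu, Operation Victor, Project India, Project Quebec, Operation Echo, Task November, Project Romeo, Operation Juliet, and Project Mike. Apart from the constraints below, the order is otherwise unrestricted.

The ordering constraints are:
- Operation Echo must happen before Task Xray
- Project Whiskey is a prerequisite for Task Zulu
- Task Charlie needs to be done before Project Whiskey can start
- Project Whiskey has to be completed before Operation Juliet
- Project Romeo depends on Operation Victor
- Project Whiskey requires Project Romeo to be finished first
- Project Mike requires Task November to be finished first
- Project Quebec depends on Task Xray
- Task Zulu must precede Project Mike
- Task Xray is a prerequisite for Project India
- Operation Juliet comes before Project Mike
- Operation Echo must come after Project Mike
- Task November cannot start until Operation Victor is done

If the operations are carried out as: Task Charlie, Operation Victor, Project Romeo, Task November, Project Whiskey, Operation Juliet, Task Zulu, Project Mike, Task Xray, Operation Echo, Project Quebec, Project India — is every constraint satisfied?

No

The sequence places Task Xray ahead of Operation Echo.
Since Operation Echo is required before Task Xray, the ordering is invalid.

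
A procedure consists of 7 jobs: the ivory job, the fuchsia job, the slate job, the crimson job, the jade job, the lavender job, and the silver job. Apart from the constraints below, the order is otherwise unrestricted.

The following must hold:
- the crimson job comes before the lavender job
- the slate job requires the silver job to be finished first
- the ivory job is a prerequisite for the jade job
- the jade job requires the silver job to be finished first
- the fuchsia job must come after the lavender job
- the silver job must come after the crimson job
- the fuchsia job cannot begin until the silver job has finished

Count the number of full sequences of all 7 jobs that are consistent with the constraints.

84

The jobs with no prerequisites are the ivory job, the crimson job; any of them can be placed first.
Counting all ways to extend the partial order to a total order gives 84.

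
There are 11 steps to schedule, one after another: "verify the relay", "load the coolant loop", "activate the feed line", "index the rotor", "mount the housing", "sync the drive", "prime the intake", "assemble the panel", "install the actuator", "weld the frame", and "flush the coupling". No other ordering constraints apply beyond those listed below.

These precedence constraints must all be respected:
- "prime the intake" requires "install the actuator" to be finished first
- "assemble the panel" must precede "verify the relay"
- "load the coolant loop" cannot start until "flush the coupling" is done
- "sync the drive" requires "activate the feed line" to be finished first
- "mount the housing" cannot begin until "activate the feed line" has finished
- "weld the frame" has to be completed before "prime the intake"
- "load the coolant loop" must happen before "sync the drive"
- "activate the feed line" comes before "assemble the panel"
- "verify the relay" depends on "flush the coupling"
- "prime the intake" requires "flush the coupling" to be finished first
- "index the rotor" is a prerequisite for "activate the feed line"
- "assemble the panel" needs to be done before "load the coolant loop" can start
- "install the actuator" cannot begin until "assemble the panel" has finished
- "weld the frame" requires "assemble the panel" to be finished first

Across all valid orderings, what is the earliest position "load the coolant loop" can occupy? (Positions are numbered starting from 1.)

Every step that must precede "load the coolant loop" has to come before it. Tracing all chains that end at "load the coolant loop", those steps are: "activate the feed line", "index the rotor", "assemble the panel", "flush the coupling" — 4 in total.
So at minimum 4 steps come before "load the coolant loop", putting "load the coolant loop" no earlier than position 5. That position is achievable by scheduling exactly those predecessors first.

5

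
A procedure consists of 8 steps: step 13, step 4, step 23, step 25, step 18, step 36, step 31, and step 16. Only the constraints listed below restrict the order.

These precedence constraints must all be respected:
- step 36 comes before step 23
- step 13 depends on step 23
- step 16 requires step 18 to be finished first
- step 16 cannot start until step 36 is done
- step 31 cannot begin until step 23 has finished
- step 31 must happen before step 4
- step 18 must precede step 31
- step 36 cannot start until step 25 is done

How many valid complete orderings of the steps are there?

60

The steps with no prerequisites are step 25, step 18; any of them can be placed first.
Enumerating by repeatedly choosing an available step (one whose prerequisites are all placed) gives 60 distinct complete orderings.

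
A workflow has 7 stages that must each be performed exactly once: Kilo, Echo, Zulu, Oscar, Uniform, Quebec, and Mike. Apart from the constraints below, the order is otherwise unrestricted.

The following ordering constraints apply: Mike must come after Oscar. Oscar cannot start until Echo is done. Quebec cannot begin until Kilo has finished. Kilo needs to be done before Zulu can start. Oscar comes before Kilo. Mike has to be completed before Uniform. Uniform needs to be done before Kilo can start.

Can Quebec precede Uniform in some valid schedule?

No

The constraints give a chain Uniform → Kilo → Quebec, which forces Uniform before Quebec.
Hence Quebec can never be scheduled before Uniform.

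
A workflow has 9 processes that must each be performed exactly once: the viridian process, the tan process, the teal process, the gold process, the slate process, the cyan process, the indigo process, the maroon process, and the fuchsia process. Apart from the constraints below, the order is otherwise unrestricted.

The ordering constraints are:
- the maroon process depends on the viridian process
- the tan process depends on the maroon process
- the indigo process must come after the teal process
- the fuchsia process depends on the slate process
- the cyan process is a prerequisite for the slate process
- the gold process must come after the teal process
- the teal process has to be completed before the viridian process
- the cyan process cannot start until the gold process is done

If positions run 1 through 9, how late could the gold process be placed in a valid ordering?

6

Following every chain forward from the gold process, the processes that must come later are the slate process, the cyan process, the fuchsia process — 3 of them.
So at least 3 processes follow the gold process, putting the gold process no later than position 6. That position is achievable by scheduling everything else first.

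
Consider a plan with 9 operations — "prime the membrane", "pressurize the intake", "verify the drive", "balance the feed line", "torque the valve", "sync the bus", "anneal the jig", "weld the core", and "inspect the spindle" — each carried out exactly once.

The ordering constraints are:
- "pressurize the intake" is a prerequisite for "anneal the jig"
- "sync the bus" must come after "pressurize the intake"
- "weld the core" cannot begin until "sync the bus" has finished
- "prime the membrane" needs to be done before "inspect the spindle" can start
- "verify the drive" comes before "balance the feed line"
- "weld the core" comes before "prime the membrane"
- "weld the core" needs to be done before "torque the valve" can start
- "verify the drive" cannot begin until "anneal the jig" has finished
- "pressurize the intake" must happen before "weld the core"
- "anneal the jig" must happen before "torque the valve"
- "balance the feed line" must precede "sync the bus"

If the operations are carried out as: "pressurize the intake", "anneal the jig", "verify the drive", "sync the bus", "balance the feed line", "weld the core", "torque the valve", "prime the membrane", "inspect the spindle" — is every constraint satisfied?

Here "balance the feed line" comes after "sync the bus".
But one of the constraints requires "balance the feed line" before "sync the bus", so this ordering violates it.

No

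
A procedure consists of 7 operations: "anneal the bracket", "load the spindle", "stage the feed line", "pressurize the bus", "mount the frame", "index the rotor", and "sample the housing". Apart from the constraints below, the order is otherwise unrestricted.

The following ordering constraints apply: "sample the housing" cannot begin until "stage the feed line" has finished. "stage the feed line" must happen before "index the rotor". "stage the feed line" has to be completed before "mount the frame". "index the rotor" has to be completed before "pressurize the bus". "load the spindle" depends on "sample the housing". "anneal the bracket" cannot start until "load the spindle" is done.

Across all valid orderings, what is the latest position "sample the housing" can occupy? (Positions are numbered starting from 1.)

5

Every operation that must follow "sample the housing" has to come after it. Tracing all chains starting from "sample the housing", those operations are: "anneal the bracket", "load the spindle" — 2 in total.
So at least 2 operations follow "sample the housing", putting "sample the housing" no later than position 5. That position is achievable by scheduling everything else first.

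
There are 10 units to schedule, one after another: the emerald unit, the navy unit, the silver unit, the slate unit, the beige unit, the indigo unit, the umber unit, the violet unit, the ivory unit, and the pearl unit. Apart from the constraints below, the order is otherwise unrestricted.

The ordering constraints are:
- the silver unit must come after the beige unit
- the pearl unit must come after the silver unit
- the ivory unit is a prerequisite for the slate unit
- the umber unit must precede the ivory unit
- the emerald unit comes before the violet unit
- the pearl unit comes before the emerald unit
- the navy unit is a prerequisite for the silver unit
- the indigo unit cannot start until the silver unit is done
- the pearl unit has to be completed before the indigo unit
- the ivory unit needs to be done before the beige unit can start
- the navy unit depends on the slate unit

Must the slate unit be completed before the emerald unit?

Following the dependencies: the slate unit → the navy unit → the silver unit → the pearl unit → the emerald unit.
So the slate unit must precede the emerald unit in any valid ordering.

Yes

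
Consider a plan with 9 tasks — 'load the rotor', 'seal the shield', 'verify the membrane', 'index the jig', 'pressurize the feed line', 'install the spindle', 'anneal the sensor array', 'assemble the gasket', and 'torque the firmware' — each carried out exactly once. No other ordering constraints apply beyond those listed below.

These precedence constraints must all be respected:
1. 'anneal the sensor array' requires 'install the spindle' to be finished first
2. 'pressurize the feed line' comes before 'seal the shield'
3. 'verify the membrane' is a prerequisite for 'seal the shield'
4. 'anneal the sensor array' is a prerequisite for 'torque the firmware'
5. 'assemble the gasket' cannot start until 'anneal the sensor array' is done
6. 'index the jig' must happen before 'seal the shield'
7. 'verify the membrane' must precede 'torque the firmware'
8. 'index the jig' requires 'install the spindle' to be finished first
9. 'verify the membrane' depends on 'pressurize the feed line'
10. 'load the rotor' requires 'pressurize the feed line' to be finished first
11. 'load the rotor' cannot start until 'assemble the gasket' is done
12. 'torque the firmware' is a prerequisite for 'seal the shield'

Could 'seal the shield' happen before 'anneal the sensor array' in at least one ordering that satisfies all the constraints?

No

Following 'anneal the sensor array' → 'torque the firmware' → 'seal the shield', 'anneal the sensor array' must precede 'seal the shield' in every valid ordering.
Hence 'seal the shield' can never be scheduled before 'anneal the sensor array'.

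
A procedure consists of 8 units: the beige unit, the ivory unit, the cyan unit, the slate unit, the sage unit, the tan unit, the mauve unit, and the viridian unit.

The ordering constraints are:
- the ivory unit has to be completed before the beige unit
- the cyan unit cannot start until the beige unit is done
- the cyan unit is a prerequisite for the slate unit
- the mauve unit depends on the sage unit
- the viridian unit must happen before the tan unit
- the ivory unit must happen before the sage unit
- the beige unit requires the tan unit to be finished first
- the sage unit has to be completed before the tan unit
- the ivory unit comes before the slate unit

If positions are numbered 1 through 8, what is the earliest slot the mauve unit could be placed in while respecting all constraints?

3

Every unit that must precede the mauve unit has to come before it. Tracing all chains that end at the mauve unit, those units are: the ivory unit, the sage unit — 2 in total.
With 2 mandatory predecessors, the earliest the mauve unit can sit is position 2+1 = 3, and placing just those 2 first achieves it.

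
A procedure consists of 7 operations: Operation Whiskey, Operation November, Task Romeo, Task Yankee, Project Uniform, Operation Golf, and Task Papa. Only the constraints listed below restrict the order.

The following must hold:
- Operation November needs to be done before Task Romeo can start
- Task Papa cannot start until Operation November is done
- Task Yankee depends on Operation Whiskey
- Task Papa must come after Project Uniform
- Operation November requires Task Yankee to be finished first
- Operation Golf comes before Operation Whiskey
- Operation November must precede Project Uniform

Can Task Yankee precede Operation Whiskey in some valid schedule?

There is a dependency chain Operation Whiskey → Task Yankee, so Task Yankee always comes after Operation Whiskey.
Hence Task Yankee can never be scheduled before Operation Whiskey.

No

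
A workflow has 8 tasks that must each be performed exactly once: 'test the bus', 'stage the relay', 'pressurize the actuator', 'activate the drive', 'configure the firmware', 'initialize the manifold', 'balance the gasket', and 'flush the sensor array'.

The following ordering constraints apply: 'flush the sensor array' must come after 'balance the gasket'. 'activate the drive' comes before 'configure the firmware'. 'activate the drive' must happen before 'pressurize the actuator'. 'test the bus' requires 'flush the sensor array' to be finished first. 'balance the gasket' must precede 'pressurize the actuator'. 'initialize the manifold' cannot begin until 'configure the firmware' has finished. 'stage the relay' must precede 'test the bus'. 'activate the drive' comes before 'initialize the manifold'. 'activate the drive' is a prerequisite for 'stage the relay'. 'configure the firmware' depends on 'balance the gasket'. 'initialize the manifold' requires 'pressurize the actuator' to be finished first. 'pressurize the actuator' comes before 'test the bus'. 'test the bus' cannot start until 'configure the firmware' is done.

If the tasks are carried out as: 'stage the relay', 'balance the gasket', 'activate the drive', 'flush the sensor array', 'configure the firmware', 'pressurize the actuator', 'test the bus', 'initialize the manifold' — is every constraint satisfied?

The sequence places 'stage the relay' ahead of 'activate the drive'.
Since 'activate the drive' is required before 'stage the relay', the ordering is invalid.

No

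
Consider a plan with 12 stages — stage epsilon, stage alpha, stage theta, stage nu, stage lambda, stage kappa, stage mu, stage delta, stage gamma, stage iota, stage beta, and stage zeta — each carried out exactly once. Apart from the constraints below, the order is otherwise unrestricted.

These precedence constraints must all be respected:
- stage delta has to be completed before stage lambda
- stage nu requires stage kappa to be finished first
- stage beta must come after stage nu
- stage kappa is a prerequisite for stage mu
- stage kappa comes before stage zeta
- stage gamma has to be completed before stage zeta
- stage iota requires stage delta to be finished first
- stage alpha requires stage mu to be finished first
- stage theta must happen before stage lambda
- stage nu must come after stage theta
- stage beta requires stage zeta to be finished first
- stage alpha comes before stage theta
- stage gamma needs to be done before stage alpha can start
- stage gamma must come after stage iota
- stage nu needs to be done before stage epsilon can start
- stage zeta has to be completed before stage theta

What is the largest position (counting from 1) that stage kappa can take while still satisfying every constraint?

4

Every stage that must follow stage kappa has to come after it. Tracing all chains starting from stage kappa, those stages are: stage epsilon, stage alpha, stage theta, stage nu, stage lambda, stage mu, stage beta, stage zeta — 8 in total.
With 8 mandatory successors out of 12 stages total, the latest slot for stage kappa is 12−8 = 4, and it's reachable by doing all non-successors before stage kappa.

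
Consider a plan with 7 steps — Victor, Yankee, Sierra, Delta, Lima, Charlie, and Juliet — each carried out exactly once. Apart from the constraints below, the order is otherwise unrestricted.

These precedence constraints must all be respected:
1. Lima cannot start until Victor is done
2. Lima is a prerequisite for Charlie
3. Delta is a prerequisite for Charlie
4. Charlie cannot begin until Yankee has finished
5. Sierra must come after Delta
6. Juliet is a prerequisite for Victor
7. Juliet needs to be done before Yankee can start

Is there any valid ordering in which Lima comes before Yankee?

Yes

Nothing in the constraints forces Yankee before Lima — there is no chain from Yankee to Lima.
So a valid ordering placing Lima earlier than Yankee exists.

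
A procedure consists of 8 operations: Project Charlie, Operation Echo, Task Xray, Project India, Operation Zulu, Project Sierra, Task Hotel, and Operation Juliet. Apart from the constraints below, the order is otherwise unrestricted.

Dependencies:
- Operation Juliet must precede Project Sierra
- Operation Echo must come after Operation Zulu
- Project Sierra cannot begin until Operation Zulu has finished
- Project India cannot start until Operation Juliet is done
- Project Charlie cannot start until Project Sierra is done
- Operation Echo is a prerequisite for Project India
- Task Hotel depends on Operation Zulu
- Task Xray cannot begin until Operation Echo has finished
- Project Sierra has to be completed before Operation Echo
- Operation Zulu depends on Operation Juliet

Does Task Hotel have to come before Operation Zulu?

No

The constraints actually force Operation Zulu before Task Hotel (via Operation Zulu → Task Hotel), not the other way around.
So Task Hotel never precedes Operation Zulu.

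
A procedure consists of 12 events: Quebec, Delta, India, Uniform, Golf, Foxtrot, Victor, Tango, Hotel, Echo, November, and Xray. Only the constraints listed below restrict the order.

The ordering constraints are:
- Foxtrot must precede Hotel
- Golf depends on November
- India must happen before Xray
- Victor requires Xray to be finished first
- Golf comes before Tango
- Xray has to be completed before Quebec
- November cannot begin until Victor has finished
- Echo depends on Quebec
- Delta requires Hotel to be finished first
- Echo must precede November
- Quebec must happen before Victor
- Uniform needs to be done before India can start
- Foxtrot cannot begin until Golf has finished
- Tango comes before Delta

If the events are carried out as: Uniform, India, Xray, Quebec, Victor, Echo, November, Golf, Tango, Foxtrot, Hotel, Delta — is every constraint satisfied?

Yes

Checking each listed constraint against this order: for instance, Tango is in position 9 and Delta in position 12, so that constraint holds — and the remaining constraints check out the same way.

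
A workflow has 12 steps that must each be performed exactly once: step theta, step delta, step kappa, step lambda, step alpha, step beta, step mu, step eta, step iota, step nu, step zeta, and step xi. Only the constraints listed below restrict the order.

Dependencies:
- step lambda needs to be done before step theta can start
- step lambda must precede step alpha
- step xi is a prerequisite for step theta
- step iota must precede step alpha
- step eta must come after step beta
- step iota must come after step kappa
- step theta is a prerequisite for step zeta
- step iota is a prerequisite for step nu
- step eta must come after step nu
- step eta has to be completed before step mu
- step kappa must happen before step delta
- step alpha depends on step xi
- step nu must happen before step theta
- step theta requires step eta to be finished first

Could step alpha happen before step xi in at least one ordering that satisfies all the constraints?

The constraints give a chain step xi → step alpha, which forces step xi before step alpha.
Hence step alpha can never be scheduled before step xi.

No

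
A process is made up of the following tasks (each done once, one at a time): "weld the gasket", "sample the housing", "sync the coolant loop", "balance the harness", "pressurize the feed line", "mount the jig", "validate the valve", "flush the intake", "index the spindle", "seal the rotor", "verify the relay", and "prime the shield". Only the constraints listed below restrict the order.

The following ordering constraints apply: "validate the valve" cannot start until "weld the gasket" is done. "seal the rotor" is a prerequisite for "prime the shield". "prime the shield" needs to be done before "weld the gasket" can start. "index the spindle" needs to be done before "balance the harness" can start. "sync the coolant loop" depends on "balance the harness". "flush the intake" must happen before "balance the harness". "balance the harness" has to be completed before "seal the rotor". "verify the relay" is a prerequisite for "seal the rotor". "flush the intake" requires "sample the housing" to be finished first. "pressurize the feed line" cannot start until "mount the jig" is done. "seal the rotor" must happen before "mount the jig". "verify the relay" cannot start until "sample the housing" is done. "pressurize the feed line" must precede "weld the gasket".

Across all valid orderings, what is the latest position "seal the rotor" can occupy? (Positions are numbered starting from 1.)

7

Following every chain forward from "seal the rotor", the tasks that must come later are "weld the gasket", "pressurize the feed line", "mount the jig", "validate the valve", "prime the shield" — 5 of them.
With 5 mandatory successors out of 12 tasks total, the latest slot for "seal the rotor" is 12−5 = 7, and it's reachable by doing all non-successors before "seal the rotor".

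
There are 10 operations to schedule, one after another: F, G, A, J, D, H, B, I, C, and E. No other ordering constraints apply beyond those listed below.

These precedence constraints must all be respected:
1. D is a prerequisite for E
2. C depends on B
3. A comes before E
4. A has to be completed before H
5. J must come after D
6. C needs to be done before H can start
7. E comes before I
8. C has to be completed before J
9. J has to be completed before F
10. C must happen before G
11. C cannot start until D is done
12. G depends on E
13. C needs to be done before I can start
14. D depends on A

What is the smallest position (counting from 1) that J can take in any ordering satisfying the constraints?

5

Working backwards through the constraints from J, its full set of required predecessors is A, D, B, C — 4 of them.
So at minimum 4 operations come before J, putting J no earlier than position 5. That position is achievable by scheduling exactly those predecessors first.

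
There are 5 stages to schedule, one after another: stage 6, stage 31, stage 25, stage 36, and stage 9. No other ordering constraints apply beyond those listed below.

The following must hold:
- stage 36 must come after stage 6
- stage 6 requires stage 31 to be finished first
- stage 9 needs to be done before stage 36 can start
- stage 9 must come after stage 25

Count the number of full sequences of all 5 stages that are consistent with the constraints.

6

2 stages have no prerequisites (stage 31, stage 25), so any of them could come first.
Enumerating by repeatedly choosing an available stage (one whose prerequisites are all placed) gives 6 distinct complete orderings.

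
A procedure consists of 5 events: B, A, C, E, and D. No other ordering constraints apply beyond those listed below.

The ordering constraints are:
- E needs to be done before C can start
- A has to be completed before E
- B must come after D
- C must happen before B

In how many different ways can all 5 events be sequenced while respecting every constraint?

4

The events with no prerequisites are A, D; any of them can be placed first.
Systematically extending each partial ordering one event at a time and counting, there are 4 complete orderings.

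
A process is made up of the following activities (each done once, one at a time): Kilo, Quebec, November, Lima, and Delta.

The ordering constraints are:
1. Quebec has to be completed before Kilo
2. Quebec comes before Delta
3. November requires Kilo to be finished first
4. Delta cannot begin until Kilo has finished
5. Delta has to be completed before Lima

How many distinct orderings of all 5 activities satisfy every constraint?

3

Only Quebec has no prerequisites, so it must go first.
Enumerating by repeatedly choosing an available activity (one whose prerequisites are all placed) gives 3 distinct complete orderings.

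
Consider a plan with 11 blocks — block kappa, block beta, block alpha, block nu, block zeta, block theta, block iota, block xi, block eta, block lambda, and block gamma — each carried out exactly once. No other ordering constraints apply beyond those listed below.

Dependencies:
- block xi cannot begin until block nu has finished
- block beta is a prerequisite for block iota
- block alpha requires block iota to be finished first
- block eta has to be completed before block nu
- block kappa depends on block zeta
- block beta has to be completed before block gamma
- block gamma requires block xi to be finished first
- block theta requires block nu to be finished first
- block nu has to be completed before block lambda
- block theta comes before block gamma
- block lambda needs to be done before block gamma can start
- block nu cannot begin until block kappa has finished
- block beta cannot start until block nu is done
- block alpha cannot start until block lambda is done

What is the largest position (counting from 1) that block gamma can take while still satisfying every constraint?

11

Block gamma has no required successors, so nothing stops it from going last (position 11).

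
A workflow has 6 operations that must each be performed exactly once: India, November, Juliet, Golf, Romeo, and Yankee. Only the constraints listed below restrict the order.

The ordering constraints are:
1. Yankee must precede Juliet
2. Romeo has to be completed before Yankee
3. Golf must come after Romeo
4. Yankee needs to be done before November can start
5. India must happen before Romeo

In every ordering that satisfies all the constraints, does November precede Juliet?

No

November and Juliet are not related by any chain of constraints.
So November can come before Juliet or after — it is not forced.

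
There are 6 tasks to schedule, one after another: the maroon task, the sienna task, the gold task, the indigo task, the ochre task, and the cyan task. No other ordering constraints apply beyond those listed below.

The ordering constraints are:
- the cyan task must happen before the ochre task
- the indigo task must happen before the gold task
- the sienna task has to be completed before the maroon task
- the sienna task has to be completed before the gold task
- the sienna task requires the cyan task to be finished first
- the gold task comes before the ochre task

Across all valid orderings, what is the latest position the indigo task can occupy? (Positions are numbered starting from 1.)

4

Following every chain forward from the indigo task, the tasks that must come later are the gold task, the ochre task — 2 of them.
So at least 2 tasks follow the indigo task, putting the indigo task no later than position 4. That position is achievable by scheduling everything else first.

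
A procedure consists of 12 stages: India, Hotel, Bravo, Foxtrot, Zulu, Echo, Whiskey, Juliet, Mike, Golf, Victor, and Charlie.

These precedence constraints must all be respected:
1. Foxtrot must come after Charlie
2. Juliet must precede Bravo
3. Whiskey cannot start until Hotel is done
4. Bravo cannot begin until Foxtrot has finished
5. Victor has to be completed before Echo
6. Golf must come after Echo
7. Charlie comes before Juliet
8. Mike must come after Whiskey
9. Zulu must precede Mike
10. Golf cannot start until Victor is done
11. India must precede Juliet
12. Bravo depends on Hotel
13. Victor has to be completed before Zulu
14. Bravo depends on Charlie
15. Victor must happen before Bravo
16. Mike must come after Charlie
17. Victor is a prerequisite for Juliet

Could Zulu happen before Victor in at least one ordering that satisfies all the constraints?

No

The constraints give a chain Victor → Zulu, which forces Victor before Zulu.
Hence Zulu can never be scheduled before Victor.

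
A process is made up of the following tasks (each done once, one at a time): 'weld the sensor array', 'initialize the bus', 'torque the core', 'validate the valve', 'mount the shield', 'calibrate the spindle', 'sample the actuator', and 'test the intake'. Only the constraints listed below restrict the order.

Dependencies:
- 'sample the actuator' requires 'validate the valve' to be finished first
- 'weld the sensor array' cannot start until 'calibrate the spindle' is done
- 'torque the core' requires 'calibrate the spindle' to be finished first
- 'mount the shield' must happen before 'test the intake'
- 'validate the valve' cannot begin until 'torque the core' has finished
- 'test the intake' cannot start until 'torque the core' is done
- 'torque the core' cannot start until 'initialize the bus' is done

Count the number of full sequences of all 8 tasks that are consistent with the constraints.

186

The tasks with no prerequisites are 'initialize the bus', 'mount the shield', 'calibrate the spindle'; any of them can be placed first.
Systematically extending each partial ordering one task at a time and counting, there are 186 complete orderings.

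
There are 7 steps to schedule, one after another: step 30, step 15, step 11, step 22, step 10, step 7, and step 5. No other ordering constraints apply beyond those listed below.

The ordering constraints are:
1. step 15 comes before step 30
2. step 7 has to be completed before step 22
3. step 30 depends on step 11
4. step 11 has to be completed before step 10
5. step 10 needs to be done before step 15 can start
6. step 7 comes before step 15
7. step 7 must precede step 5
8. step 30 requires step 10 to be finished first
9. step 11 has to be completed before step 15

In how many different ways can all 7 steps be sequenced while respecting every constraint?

62

2 steps have no prerequisites (step 11, step 7), so any of them could come first.
Systematically extending each partial ordering one step at a time and counting, there are 62 complete orderings.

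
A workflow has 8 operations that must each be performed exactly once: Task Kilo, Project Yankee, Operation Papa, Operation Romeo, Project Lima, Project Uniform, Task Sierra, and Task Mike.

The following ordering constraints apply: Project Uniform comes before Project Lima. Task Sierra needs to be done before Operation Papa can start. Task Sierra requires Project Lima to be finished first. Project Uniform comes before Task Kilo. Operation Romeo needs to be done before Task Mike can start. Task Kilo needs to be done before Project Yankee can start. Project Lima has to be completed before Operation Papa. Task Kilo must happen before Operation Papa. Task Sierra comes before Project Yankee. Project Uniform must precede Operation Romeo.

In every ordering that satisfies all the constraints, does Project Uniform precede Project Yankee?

Yes

Chaining the stated constraints: Project Uniform → Task Kilo → Project Yankee.
That forces Project Uniform before Project Yankee in every valid schedule.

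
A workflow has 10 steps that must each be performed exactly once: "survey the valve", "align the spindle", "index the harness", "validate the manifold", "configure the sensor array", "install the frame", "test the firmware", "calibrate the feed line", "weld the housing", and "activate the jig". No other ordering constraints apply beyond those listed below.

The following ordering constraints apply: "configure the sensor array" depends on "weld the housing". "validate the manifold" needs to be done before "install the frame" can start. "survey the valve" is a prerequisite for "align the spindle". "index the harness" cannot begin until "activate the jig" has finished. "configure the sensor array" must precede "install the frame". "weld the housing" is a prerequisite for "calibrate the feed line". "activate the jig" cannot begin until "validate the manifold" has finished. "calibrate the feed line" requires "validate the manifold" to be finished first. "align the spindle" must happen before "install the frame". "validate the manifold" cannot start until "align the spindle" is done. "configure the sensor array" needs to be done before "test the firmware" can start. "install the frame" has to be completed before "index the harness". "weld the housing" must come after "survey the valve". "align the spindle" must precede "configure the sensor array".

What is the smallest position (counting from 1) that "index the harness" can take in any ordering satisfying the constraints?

Working backwards through the constraints from "index the harness", its full set of required predecessors is "survey the valve", "align the spindle", "validate the manifold", "configure the sensor array", "install the frame", "weld the housing", "activate the jig" — 7 of them.
So at minimum 7 steps come before "index the harness", putting "index the harness" no earlier than position 8. That position is achievable by scheduling exactly those predecessors first.

8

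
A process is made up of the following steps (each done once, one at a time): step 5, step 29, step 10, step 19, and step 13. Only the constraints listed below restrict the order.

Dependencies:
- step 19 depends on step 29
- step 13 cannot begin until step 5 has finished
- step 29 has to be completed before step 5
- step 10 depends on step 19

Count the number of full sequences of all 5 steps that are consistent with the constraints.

Step 29 is the only step with nothing required before it, so every ordering starts there.
Enumerating by repeatedly choosing an available step (one whose prerequisites are all placed) gives 6 distinct complete orderings.

6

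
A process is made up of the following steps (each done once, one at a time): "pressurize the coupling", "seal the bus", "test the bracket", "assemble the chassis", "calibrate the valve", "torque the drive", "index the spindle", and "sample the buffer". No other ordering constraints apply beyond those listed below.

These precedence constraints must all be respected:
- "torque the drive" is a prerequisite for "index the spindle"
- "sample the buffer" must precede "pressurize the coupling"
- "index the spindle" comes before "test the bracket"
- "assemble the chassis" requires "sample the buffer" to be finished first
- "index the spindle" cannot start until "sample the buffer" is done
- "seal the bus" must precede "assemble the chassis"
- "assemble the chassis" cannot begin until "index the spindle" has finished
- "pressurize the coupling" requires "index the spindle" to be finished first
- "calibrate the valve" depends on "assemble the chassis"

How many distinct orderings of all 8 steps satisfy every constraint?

112

3 steps have no prerequisites ("seal the bus", "torque the drive", "sample the buffer"), so any of them could come first.
Counting all ways to extend the partial order to a total order gives 112.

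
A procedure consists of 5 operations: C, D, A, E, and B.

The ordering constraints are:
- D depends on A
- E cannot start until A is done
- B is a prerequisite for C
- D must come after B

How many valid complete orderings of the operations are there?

16

2 operations have no prerequisites (A, B), so any of them could come first.
Enumerating by repeatedly choosing an available operation (one whose prerequisites are all placed) gives 16 distinct complete orderings.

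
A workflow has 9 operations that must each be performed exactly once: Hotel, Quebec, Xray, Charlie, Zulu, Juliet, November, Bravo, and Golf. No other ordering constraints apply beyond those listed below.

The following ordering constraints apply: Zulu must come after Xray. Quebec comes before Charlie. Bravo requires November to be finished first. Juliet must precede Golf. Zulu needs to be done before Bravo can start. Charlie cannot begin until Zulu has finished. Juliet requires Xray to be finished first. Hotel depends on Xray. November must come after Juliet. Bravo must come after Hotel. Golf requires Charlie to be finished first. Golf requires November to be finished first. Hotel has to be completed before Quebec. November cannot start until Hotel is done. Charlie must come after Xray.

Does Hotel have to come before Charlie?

Yes

Chaining the stated constraints: Hotel → Quebec → Charlie.
Hence Hotel necessarily comes before Charlie.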